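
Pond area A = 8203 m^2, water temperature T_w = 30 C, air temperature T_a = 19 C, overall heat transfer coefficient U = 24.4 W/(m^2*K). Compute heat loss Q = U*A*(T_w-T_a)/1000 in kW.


Temperature difference dT = 30 - 19 = 11 K
Heat loss (W) = U * A * dT = 24.4 * 8203 * 11 = 2201685.2 W
Convert to kW: 2201685.2 / 1000 = 2201.6852 kW

2201.6852 kW


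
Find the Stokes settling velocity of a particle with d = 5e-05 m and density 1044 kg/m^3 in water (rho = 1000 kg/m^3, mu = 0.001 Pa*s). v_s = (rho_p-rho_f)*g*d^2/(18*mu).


Density difference: rho_p - rho_f = 1044 - 1000 = 44 kg/m^3
d^2 = (5e-05)^2 = 2.5e-09 m^2
Numerator = (rho_p - rho_f) * g * d^2 = 44 * 9.81 * 2.5e-09 = 1.0791e-06
Denominator = 18 * mu = 18 * 0.001 = 0.018
v_s = 1.0791e-06 / 0.018 = 5.995e-05 m/s
Check: Re = rho_f * v_s * d / mu = 1000 * 5.995e-05 * 5e-05 / 0.001 = 0.003 < 1, so Stokes' law applies.

5.995e-05 m/s


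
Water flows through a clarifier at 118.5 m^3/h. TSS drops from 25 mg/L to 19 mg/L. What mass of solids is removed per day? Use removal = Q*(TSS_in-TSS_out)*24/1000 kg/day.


Concentration drop: TSS_in - TSS_out = 25 - 19 = 6 mg/L
Hourly solids removed = Q * dTSS = 118.5 m^3/h * 6 mg/L = 711 g/h  (m^3/h * mg/L = g/h)
Daily solids removed = 711 * 24 = 17064 g/day
Convert g to kg: 17064 / 1000 = 17.064 kg/day

17.064 kg/day


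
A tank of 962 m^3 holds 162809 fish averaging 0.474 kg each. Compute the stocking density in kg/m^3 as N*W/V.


Total biomass = 162809 fish * 0.474 kg = 77171.466 kg
Density = total biomass / volume = 77171.466 / 962 = 80.2198 kg/m^3

80.2198 kg/m^3


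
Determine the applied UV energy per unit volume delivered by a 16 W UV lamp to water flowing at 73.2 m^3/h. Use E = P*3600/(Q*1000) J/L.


Energy delivered per hour = 16 W * 3600 s = 57600 J/h
Volume treated per hour = 73.2 m^3/h * 1000 = 73200 L/h
dose = 57600 / 73200 = 0.786885 J/L

0.786885 J/L


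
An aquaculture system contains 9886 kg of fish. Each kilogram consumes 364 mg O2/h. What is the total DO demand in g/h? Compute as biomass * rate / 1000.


Total O2 consumption (mg/h) = 9886 kg * 364 mg/(kg*h) = 3598504 mg/h
Convert to g/h: 3598504 / 1000 = 3598.504 g/h

3598.504 g/h


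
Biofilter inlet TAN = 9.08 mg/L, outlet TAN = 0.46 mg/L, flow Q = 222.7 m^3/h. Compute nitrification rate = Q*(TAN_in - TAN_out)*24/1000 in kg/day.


Concentration drop: TAN_in - TAN_out = 9.08 - 0.46 = 8.62 mg/L
Hourly TAN removed = Q * dTAN = 222.7 m^3/h * 8.62 mg/L = 1919.674 g/h  (m^3/h * mg/L = g/h)
Daily TAN removed = 1919.674 * 24 = 46072.176 g/day
Convert to kg/day: 46072.176 / 1000 = 46.072176 kg/day

46.072176 kg/day


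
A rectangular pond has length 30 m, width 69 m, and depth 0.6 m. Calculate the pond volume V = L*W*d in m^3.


Base area = L * W = 30 * 69 = 2070 m^2
Volume = area * depth = 2070 * 0.6 = 1242 m^3

1242 m^3


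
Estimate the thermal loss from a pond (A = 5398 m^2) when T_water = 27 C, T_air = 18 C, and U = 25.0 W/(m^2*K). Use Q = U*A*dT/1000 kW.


Temperature difference dT = 27 - 18 = 9 K
Heat loss (W) = U * A * dT = 25.0 * 5398 * 9 = 1214550 W
Convert to kW: 1214550 / 1000 = 1214.55 kW

1214.55 kW


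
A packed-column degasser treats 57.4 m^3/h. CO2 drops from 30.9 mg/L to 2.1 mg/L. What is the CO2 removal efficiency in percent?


CO2_out / CO2_in = 2.1 / 30.9 = 0.067961165
Fraction remaining = 0.067961165
efficiency = (1 - 0.067961165) * 100 = 93.2039 %

93.2039 %


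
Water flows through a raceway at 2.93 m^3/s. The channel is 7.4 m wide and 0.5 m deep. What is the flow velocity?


Cross-sectional area = W * d = 7.4 * 0.5 = 3.7 m^2
Velocity = Q / A = 2.93 / 3.7 = 0.791892 m/s

0.791892 m/s


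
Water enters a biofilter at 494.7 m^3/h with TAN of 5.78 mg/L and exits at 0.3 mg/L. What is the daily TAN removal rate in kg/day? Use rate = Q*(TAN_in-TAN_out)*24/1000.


Concentration drop: TAN_in - TAN_out = 5.78 - 0.3 = 5.48 mg/L
Hourly TAN removed = Q * dTAN = 494.7 m^3/h * 5.48 mg/L = 2710.956 g/h  (m^3/h * mg/L = g/h)
Daily TAN removed = 2710.956 * 24 = 65062.944 g/day
Convert to kg/day: 65062.944 / 1000 = 65.062944 kg/day

65.062944 kg/day


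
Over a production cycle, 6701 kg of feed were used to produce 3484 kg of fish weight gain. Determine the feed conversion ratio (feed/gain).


FCR = feed consumed / weight gained
FCR = 6701 kg / 3484 kg = 1.92336

1.92336


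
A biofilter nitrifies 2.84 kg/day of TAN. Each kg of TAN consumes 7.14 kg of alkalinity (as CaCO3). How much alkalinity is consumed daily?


Alkalinity factor: 7.14 kg CaCO3 consumed per kg TAN nitrified
alk = 2.84 kg TAN * 7.14 = 20.2776 kg CaCO3/day

20.2776 kg CaCO3/day


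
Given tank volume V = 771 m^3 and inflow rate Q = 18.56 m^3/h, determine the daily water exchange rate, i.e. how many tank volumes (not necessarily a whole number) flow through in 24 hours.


Daily flow volume = 18.56 m^3/h * 24 h = 445.44 m^3/day
Exchanges = daily flow / tank volume = 445.44 / 771 = 0.577743 exchanges/day

0.577743 exchanges/day


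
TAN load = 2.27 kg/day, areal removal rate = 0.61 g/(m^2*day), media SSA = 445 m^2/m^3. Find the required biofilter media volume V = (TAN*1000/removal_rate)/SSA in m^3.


A = 2.27*1000 / 0.61 = 3721.3115 m^2
V = 3721.3115 / 445 = 8.3625

8.3625 m^3


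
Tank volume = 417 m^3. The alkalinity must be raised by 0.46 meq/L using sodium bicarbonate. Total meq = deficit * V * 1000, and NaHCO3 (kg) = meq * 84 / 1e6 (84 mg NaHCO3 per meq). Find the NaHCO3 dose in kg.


Tank volume in L = 417 m^3 * 1000 = 417000 L
Total meq required = 0.46 meq/L * 417000 L = 191820 meq
NaHCO3 mass = 191820 meq * 84 mg/meq / 1e6 = 16.1129 kg

16.1129 kg


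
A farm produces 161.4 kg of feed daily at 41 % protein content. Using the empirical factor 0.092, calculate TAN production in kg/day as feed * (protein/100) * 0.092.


Protein in feed = 161.4 * 41/100 = 66.174 kg/day
TAN = protein * 0.092 = 66.174 * 0.092 = 6.088008 kg/day

6.088008 kg/day


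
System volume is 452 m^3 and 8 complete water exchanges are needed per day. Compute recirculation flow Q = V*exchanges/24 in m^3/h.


Daily recirculation volume = 452 m^3 * 8 = 3616 m^3/day
Flow rate Q = daily volume / 24 h = 3616 / 24 = 150.667 m^3/h

150.667 m^3/h


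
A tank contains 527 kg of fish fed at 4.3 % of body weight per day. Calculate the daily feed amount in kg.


Feeding rate fraction = 4.3% / 100 = 0.043
Daily feed = 527 kg * 0.043 = 22.661 kg/day

22.661 kg/day


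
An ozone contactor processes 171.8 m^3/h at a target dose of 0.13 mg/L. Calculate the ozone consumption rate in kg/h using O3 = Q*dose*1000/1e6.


O3 demand (mg/h) = Q * dose * 1000 = 171.8 * 0.13 * 1000 = 22334 mg/h
Convert mg to kg: 22334 / 1e6 = 0.022334 kg/h

0.022334 kg/h


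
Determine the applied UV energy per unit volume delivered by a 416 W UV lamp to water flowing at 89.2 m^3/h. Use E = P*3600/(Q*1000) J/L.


Energy delivered per hour = 416 W * 3600 s = 1497600 J/h
Volume treated per hour = 89.2 m^3/h * 1000 = 89200 L/h
dose = 1497600 / 89200 = 16.7892 J/L

16.7892 J/L


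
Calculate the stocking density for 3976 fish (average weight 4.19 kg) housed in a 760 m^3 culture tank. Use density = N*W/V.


Total biomass = 3976 fish * 4.19 kg = 16659.44 kg
Density = total biomass / volume = 16659.44 / 760 = 21.9203 kg/m^3

21.9203 kg/m^3


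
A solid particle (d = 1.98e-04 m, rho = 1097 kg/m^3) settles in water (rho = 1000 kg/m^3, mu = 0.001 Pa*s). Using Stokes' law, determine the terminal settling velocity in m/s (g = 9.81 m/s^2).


Density difference: rho_p - rho_f = 1097 - 1000 = 97 kg/m^3
d^2 = (1.98e-04)^2 = 3.9204e-08 m^2
Numerator = (rho_p - rho_f) * g * d^2 = 97 * 9.81 * 3.9204e-08 = 3.730535e-05
Denominator = 18 * mu = 18 * 0.001 = 0.018
v_s = 3.730535e-05 / 0.018 = 0.00207252 m/s
Check: Re = rho_f * v_s * d / mu = 1000 * 0.00207252 * 1.98e-04 / 0.001 = 0.41 < 1, so Stokes' law applies.

0.00207252 m/s


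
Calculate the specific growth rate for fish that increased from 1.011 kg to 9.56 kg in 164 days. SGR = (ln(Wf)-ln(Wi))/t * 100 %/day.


ln(W_f) = ln(9.56) = 2.2575877
ln(W_i) = ln(1.011) = 0.01093994
ln(W_f) - ln(W_i) = 2.2575877 - 0.01093994 = 2.2466478
SGR = 2.2466478 / 164 * 100 = 1.36991 %/day

1.36991 %/day


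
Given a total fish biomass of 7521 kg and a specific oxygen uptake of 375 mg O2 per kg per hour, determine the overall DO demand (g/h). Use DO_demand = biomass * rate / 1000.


Total O2 consumption (mg/h) = 7521 kg * 375 mg/(kg*h) = 2820375 mg/h
Convert to g/h: 2820375 / 1000 = 2820.375 g/h

2820.375 g/h


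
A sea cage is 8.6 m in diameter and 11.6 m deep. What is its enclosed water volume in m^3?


r = d/2 = 8.6/2 = 4.3 m
Base area = pi*r^2 = pi*4.3^2 = 58.088048 m^2
Volume = 58.088048 * 11.6 = 673.821 m^3

673.821 m^3


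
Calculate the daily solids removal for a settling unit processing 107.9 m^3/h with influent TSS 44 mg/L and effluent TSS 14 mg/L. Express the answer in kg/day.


Concentration drop: TSS_in - TSS_out = 44 - 14 = 30 mg/L
Hourly solids removed = Q * dTSS = 107.9 m^3/h * 30 mg/L = 3237 g/h  (m^3/h * mg/L = g/h)
Daily solids removed = 3237 * 24 = 77688 g/day
Convert g to kg: 77688 / 1000 = 77.688 kg/day

77.688 kg/day


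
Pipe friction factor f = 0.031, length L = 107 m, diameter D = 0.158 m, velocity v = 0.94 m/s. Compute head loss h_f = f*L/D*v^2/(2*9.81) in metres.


v^2 = 0.94^2 = 0.8836 m^2/s^2
L/D = 107/0.158 = 677.21519
h_f = f*(L/D)*v^2/(2g) = 0.031 * 677.21519 * 0.8836 / 19.62 = 0.945464 m

0.945464 m


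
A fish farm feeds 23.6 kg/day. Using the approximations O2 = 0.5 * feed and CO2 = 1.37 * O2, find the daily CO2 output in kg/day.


O2 = 23.6 * 0.5 = 11.8
CO2 = 11.8 * 1.37 = 16.166

16.166 kg/day


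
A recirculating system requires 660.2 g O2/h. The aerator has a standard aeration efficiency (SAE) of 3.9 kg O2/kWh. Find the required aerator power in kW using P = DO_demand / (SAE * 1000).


SAE in g O2/kWh = 3.9 * 1000 = 3900 g/kWh
P = DO_demand / SAE_g = 660.2 / 3900 = 0.169282 kW

0.169282 kW


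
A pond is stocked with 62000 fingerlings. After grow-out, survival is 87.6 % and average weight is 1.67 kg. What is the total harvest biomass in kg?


Survivors = 62000 * 87.6/100 = 54312 fish
Harvest biomass = survivors * W_f = 54312 * 1.67 = 90701.04 kg

90701.04 kg


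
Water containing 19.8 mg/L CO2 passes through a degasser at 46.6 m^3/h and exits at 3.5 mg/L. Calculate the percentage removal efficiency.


CO2_out / CO2_in = 3.5 / 19.8 = 0.17676768
Fraction remaining = 0.17676768
efficiency = (1 - 0.17676768) * 100 = 82.3232 %

82.3232 %


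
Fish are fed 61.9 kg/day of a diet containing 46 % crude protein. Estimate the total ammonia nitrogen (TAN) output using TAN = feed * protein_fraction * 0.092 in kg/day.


Protein in feed = 61.9 * 46/100 = 28.474 kg/day
TAN = protein * 0.092 = 28.474 * 0.092 = 2.619608 kg/day

2.619608 kg/day


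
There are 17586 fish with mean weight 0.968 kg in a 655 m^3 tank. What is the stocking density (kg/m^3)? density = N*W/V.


Total biomass = 17586 fish * 0.968 kg = 17023.248 kg
Density = total biomass / volume = 17023.248 / 655 = 25.9897 kg/m^3

25.9897 kg/m^3


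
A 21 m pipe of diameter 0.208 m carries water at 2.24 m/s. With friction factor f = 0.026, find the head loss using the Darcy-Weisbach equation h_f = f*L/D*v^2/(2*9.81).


v^2 = 2.24^2 = 5.0176 m^2/s^2
L/D = 21/0.208 = 100.96154
h_f = f*(L/D)*v^2/(2g) = 0.026 * 100.96154 * 5.0176 / 19.62 = 0.671315 m

0.671315 m


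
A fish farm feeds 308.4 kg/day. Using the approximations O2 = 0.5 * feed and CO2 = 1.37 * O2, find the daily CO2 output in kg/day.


O2 = 308.4 * 0.5 = 154.2
CO2 = 154.2 * 1.37 = 211.254

211.254 kg/day


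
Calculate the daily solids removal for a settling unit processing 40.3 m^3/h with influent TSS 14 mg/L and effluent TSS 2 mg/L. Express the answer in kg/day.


Concentration drop: TSS_in - TSS_out = 14 - 2 = 12 mg/L
Hourly solids removed = Q * dTSS = 40.3 m^3/h * 12 mg/L = 483.6 g/h  (m^3/h * mg/L = g/h)
Daily solids removed = 483.6 * 24 = 11606.4 g/day
Convert g to kg: 11606.4 / 1000 = 11.6064 kg/day

11.6064 kg/day


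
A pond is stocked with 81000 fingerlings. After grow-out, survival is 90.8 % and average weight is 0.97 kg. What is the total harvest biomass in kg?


Survivors = 81000 * 90.8/100 = 73548 fish
Harvest biomass = survivors * W_f = 73548 * 0.97 = 71341.56 kg

71341.56 kg


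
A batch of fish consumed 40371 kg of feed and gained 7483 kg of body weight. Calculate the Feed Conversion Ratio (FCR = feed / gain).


FCR = feed consumed / weight gained
FCR = 40371 kg / 7483 kg = 5.39503

5.39503


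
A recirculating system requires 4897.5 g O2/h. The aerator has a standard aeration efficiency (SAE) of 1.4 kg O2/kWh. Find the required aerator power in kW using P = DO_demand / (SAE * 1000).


SAE in g O2/kWh = 1.4 * 1000 = 1400 g/kWh
P = DO_demand / SAE_g = 4897.5 / 1400 = 3.49821 kW

3.49821 kW


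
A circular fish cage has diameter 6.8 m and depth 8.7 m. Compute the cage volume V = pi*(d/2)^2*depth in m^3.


r = d/2 = 6.8/2 = 3.4 m
Base area = pi*r^2 = pi*3.4^2 = 36.316811 m^2
Volume = 36.316811 * 8.7 = 315.956 m^3

315.956 m^3


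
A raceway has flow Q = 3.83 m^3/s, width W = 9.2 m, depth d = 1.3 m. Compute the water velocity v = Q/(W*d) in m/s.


Cross-sectional area = W * d = 9.2 * 1.3 = 11.96 m^2
Velocity = Q / A = 3.83 / 11.96 = 0.320234 m/s

0.320234 m/s


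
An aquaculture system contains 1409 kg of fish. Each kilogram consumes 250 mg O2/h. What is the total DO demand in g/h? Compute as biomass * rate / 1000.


Total O2 consumption (mg/h) = 1409 kg * 250 mg/(kg*h) = 352250 mg/h
Convert to g/h: 352250 / 1000 = 352.25 g/h

352.25 g/h


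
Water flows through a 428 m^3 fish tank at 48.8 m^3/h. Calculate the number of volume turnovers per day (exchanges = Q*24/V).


Daily flow volume = 48.8 m^3/h * 24 h = 1171.2 m^3/day
Exchanges = daily flow / tank volume = 1171.2 / 428 = 2.73645 exchanges/day

2.73645 exchanges/day


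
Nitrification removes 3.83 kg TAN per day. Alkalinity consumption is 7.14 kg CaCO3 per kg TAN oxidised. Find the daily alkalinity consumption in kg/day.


Alkalinity factor: 7.14 kg CaCO3 consumed per kg TAN nitrified
alk = 3.83 kg TAN * 7.14 = 27.3462 kg CaCO3/day

27.3462 kg CaCO3/day


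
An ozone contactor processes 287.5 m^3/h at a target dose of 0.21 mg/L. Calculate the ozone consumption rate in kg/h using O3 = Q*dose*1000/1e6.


O3 demand (mg/h) = Q * dose * 1000 = 287.5 * 0.21 * 1000 = 60375 mg/h
Convert mg to kg: 60375 / 1e6 = 0.060375 kg/h

0.060375 kg/h


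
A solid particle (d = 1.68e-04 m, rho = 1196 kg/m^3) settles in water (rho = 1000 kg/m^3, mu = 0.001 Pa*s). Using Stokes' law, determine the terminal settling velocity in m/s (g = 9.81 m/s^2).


Density difference: rho_p - rho_f = 1196 - 1000 = 196 kg/m^3
d^2 = (1.68e-04)^2 = 2.8224e-08 m^2
Numerator = (rho_p - rho_f) * g * d^2 = 196 * 9.81 * 2.8224e-08 = 5.4267978e-05
Denominator = 18 * mu = 18 * 0.001 = 0.018
v_s = 5.4267978e-05 / 0.018 = 0.00301489 m/s
Check: Re = rho_f * v_s * d / mu = 1000 * 0.00301489 * 1.68e-04 / 0.001 = 0.507 < 1, so Stokes' law applies.

0.00301489 m/s


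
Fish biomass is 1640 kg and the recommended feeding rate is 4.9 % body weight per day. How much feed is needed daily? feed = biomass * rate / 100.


Feeding rate fraction = 4.9% / 100 = 0.049
Daily feed = 1640 kg * 0.049 = 80.36 kg/day

80.36 kg/day


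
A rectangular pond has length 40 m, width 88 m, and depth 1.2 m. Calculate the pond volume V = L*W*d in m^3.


Base area = L * W = 40 * 88 = 3520 m^2
Volume = area * depth = 3520 * 1.2 = 4224 m^3

4224 m^3


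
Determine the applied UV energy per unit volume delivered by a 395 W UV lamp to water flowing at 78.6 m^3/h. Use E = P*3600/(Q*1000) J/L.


Energy delivered per hour = 395 W * 3600 s = 1422000 J/h
Volume treated per hour = 78.6 m^3/h * 1000 = 78600 L/h
dose = 1422000 / 78600 = 18.0916 J/L

18.0916 J/L


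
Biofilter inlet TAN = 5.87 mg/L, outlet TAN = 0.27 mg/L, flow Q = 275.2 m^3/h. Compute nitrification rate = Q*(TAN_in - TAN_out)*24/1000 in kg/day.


Concentration drop: TAN_in - TAN_out = 5.87 - 0.27 = 5.6 mg/L
Hourly TAN removed = Q * dTAN = 275.2 m^3/h * 5.6 mg/L = 1541.12 g/h  (m^3/h * mg/L = g/h)
Daily TAN removed = 1541.12 * 24 = 36986.88 g/day
Convert to kg/day: 36986.88 / 1000 = 36.98688 kg/day

36.98688 kg/day


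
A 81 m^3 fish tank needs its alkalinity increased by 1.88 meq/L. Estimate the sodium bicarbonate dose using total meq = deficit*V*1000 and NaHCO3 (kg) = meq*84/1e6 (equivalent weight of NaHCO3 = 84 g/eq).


Tank volume in L = 81 m^3 * 1000 = 81000 L
Total meq required = 1.88 meq/L * 81000 L = 152280 meq
NaHCO3 mass = 152280 meq * 84 mg/meq / 1e6 = 12.7915 kg

12.7915 kg


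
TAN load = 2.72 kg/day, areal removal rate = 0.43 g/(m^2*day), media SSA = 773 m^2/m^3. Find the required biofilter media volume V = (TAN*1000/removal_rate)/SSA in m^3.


A = 2.72*1000 / 0.43 = 6325.5814 m^2
V = 6325.5814 / 773 = 8.18316

8.18316 m^3


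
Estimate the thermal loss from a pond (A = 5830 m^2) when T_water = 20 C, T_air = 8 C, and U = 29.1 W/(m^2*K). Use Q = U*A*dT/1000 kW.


Temperature difference dT = 20 - 8 = 12 K
Heat loss (W) = U * A * dT = 29.1 * 5830 * 12 = 2035836 W
Convert to kW: 2035836 / 1000 = 2035.836 kW

2035.836 kW


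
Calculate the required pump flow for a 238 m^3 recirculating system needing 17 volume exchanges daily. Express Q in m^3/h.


Daily recirculation volume = 238 m^3 * 17 = 4046 m^3/day
Flow rate Q = daily volume / 24 h = 4046 / 24 = 168.583 m^3/h

168.583 m^3/h


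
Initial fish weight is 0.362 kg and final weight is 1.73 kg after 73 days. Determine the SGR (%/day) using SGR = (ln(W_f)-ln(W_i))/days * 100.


ln(W_f) = ln(1.73) = 0.54812141
ln(W_i) = ln(0.362) = -1.0161111
ln(W_f) - ln(W_i) = 0.54812141 - -1.0161111 = 1.5642325
SGR = 1.5642325 / 73 * 100 = 2.14278 %/day

2.14278 %/day


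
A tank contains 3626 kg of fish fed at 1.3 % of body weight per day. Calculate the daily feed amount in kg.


Feeding rate fraction = 1.3% / 100 = 0.013
Daily feed = 3626 kg * 0.013 = 47.138 kg/day

47.138 kg/day


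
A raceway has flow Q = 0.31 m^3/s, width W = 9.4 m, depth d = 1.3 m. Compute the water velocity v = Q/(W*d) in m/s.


Cross-sectional area = W * d = 9.4 * 1.3 = 12.22 m^2
Velocity = Q / A = 0.31 / 12.22 = 0.0253682 m/s

0.0253682 m/s


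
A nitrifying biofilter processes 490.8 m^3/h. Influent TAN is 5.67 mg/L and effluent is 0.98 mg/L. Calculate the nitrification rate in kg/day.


Concentration drop: TAN_in - TAN_out = 5.67 - 0.98 = 4.69 mg/L
Hourly TAN removed = Q * dTAN = 490.8 m^3/h * 4.69 mg/L = 2301.852 g/h  (m^3/h * mg/L = g/h)
Daily TAN removed = 2301.852 * 24 = 55244.448 g/day
Convert to kg/day: 55244.448 / 1000 = 55.244448 kg/day

55.244448 kg/day


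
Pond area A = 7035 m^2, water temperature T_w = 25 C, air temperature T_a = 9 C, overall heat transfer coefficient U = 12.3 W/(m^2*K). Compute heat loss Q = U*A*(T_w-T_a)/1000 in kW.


Temperature difference dT = 25 - 9 = 16 K
Heat loss (W) = U * A * dT = 12.3 * 7035 * 16 = 1384488 W
Convert to kW: 1384488 / 1000 = 1384.488 kW

1384.488 kW


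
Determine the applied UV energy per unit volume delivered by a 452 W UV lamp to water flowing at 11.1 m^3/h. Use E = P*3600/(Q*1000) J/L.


Energy delivered per hour = 452 W * 3600 s = 1627200 J/h
Volume treated per hour = 11.1 m^3/h * 1000 = 11100 L/h
dose = 1627200 / 11100 = 146.595 J/L

146.595 J/L


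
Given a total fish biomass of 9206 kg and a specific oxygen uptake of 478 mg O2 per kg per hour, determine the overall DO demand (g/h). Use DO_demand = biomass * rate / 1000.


Total O2 consumption (mg/h) = 9206 kg * 478 mg/(kg*h) = 4400468 mg/h
Convert to g/h: 4400468 / 1000 = 4400.468 g/h

4400.468 g/h


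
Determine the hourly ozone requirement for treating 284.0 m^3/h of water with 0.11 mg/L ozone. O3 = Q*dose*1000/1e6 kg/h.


O3 demand (mg/h) = Q * dose * 1000 = 284.0 * 0.11 * 1000 = 31240 mg/h
Convert mg to kg: 31240 / 1e6 = 0.03124 kg/h

0.03124 kg/h


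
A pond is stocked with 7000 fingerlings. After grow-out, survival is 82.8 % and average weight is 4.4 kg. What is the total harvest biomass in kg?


Survivors = 7000 * 82.8/100 = 5796 fish
Harvest biomass = survivors * W_f = 5796 * 4.4 = 25502.4 kg

25502.4 kg


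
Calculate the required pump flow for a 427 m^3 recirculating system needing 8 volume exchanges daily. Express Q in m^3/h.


Daily recirculation volume = 427 m^3 * 8 = 3416 m^3/day
Flow rate Q = daily volume / 24 h = 3416 / 24 = 142.333 m^3/h

142.333 m^3/h


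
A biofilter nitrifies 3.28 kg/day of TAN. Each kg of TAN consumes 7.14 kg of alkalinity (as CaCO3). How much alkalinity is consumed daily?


Alkalinity factor: 7.14 kg CaCO3 consumed per kg TAN nitrified
alk = 3.28 kg TAN * 7.14 = 23.4192 kg CaCO3/day

23.4192 kg CaCO3/day


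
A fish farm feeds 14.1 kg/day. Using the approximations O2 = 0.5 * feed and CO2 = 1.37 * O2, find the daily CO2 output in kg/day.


O2 = 14.1 * 0.5 = 7.05
CO2 = 7.05 * 1.37 = 9.6585

9.6585 kg/day


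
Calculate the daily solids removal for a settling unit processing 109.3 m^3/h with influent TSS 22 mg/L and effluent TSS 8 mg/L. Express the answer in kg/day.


Concentration drop: TSS_in - TSS_out = 22 - 8 = 14 mg/L
Hourly solids removed = Q * dTSS = 109.3 m^3/h * 14 mg/L = 1530.2 g/h  (m^3/h * mg/L = g/h)
Daily solids removed = 1530.2 * 24 = 36724.8 g/day
Convert g to kg: 36724.8 / 1000 = 36.7248 kg/day

36.7248 kg/day


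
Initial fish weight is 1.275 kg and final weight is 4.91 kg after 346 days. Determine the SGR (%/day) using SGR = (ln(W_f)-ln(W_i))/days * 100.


ln(W_f) = ln(4.91) = 1.5912739
ln(W_i) = ln(1.275) = 0.24294618
ln(W_f) - ln(W_i) = 1.5912739 - 0.24294618 = 1.3483277
SGR = 1.3483277 / 346 * 100 = 0.38969 %/day

0.38969 %/day


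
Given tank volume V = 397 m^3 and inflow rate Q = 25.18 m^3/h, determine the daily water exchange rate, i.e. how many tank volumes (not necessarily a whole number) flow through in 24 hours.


Daily flow volume = 25.18 m^3/h * 24 h = 604.32 m^3/day
Exchanges = daily flow / tank volume = 604.32 / 397 = 1.52222 exchanges/day

1.52222 exchanges/day


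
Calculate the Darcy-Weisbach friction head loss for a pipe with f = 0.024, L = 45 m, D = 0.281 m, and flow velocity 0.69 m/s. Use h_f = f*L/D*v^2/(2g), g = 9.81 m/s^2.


v^2 = 0.69^2 = 0.4761 m^2/s^2
L/D = 45/0.281 = 160.14235
h_f = f*(L/D)*v^2/(2g) = 0.024 * 160.14235 * 0.4761 / 19.62 = 0.0932646 m

0.0932646 m


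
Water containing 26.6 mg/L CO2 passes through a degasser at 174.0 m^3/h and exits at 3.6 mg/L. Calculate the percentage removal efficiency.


CO2_out / CO2_in = 3.6 / 26.6 = 0.13533835
Fraction remaining = 0.13533835
efficiency = (1 - 0.13533835) * 100 = 86.4662 %

86.4662 %


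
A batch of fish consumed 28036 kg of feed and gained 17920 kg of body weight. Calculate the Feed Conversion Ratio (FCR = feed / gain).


FCR = feed consumed / weight gained
FCR = 28036 kg / 17920 kg = 1.56451

1.56451


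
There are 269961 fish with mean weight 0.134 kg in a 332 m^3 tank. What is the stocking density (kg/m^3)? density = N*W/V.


Total biomass = 269961 fish * 0.134 kg = 36174.774 kg
Density = total biomass / volume = 36174.774 / 332 = 108.96 kg/m^3

108.96 kg/m^3


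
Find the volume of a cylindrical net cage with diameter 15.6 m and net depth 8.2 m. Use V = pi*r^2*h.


r = d/2 = 15.6/2 = 7.8 m
Base area = pi*r^2 = pi*7.8^2 = 191.1345 m^2
Volume = 191.1345 * 8.2 = 1567.3 m^3

1567.3 m^3


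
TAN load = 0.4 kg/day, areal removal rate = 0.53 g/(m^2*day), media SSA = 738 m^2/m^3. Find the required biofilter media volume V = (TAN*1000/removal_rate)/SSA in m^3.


A = 0.4*1000 / 0.53 = 754.71698 m^2
V = 754.71698 / 738 = 1.02265

1.02265 m^3


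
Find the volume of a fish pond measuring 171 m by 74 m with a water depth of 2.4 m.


Base area = L * W = 171 * 74 = 12654 m^2
Volume = area * depth = 12654 * 2.4 = 30369.6 m^3

30369.6 m^3


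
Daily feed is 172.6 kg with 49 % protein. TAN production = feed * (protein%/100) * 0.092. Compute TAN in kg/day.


Protein in feed = 172.6 * 49/100 = 84.574 kg/day
TAN = protein * 0.092 = 84.574 * 0.092 = 7.780808 kg/day

7.780808 kg/day


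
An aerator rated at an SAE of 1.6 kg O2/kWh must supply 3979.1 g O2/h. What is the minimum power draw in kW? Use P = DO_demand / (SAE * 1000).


SAE in g O2/kWh = 1.6 * 1000 = 1600 g/kWh
P = DO_demand / SAE_g = 3979.1 / 1600 = 2.48694 kW

2.48694 kW


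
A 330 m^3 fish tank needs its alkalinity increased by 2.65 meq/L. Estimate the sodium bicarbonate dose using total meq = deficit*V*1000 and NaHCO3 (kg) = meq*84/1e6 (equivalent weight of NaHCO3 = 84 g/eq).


Tank volume in L = 330 m^3 * 1000 = 330000 L
Total meq required = 2.65 meq/L * 330000 L = 874500 meq
NaHCO3 mass = 874500 meq * 84 mg/meq / 1e6 = 73.458 kg

73.458 kg


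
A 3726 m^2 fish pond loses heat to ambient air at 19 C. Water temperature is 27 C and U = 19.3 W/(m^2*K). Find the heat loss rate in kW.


Temperature difference dT = 27 - 19 = 8 K
Heat loss (W) = U * A * dT = 19.3 * 3726 * 8 = 575294.4 W
Convert to kW: 575294.4 / 1000 = 575.2944 kW

575.2944 kW


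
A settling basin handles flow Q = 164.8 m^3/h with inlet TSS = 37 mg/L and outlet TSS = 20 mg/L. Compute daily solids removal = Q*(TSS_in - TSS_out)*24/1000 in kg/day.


Concentration drop: TSS_in - TSS_out = 37 - 20 = 17 mg/L
Hourly solids removed = Q * dTSS = 164.8 m^3/h * 17 mg/L = 2801.6 g/h  (m^3/h * mg/L = g/h)
Daily solids removed = 2801.6 * 24 = 67238.4 g/day
Convert g to kg: 67238.4 / 1000 = 67.2384 kg/day

67.2384 kg/day


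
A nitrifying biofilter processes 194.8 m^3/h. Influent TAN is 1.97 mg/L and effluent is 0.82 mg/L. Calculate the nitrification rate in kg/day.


Concentration drop: TAN_in - TAN_out = 1.97 - 0.82 = 1.15 mg/L
Hourly TAN removed = Q * dTAN = 194.8 m^3/h * 1.15 mg/L = 224.02 g/h  (m^3/h * mg/L = g/h)
Daily TAN removed = 224.02 * 24 = 5376.48 g/day
Convert to kg/day: 5376.48 / 1000 = 5.37648 kg/day

5.37648 kg/day


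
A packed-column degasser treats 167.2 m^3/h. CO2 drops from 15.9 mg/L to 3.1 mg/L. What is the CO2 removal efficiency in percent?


CO2_out / CO2_in = 3.1 / 15.9 = 0.19496855
Fraction remaining = 0.19496855
efficiency = (1 - 0.19496855) * 100 = 80.5031 %

80.5031 %


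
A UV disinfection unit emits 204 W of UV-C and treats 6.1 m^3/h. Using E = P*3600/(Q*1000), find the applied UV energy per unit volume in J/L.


Energy delivered per hour = 204 W * 3600 s = 734400 J/h
Volume treated per hour = 6.1 m^3/h * 1000 = 6100 L/h
dose = 734400 / 6100 = 120.393 J/L

120.393 J/L


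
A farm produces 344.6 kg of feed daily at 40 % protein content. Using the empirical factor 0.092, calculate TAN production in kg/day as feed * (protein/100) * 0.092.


Protein in feed = 344.6 * 40/100 = 137.84 kg/day
TAN = protein * 0.092 = 137.84 * 0.092 = 12.68128 kg/day

12.68128 kg/day


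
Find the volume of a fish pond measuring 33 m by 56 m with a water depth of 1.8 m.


Base area = L * W = 33 * 56 = 1848 m^2
Volume = area * depth = 1848 * 1.8 = 3326.4 m^3

3326.4 m^3


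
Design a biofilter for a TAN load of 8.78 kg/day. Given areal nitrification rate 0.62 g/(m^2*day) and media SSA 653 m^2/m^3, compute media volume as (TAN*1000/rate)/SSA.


A = 8.78*1000 / 0.62 = 14161.29 m^2
V = 14161.29 / 653 = 21.6865

21.6865 m^3


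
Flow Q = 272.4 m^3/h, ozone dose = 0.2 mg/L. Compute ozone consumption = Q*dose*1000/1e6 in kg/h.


O3 demand (mg/h) = Q * dose * 1000 = 272.4 * 0.2 * 1000 = 54480 mg/h
Convert mg to kg: 54480 / 1e6 = 0.05448 kg/h

0.05448 kg/h


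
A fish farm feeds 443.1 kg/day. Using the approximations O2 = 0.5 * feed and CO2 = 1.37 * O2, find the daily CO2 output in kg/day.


O2 = 443.1 * 0.5 = 221.55
CO2 = 221.55 * 1.37 = 303.5235

303.5235 kg/day


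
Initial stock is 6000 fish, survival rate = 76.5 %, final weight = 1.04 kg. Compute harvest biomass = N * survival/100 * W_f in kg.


Survivors = 6000 * 76.5/100 = 4590 fish
Harvest biomass = survivors * W_f = 4590 * 1.04 = 4773.6 kg

4773.6 kg


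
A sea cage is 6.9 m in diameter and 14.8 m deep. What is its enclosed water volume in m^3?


r = d/2 = 6.9/2 = 3.45 m
Base area = pi*r^2 = pi*3.45^2 = 37.392807 m^2
Volume = 37.392807 * 14.8 = 553.414 m^3

553.414 m^3


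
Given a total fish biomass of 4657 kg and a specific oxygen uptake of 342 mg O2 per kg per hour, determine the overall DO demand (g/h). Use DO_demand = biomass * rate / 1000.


Total O2 consumption (mg/h) = 4657 kg * 342 mg/(kg*h) = 1592694 mg/h
Convert to g/h: 1592694 / 1000 = 1592.694 g/h

1592.694 g/h


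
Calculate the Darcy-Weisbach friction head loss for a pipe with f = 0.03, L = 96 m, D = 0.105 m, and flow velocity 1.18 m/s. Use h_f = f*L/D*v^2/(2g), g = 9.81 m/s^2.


v^2 = 1.18^2 = 1.3924 m^2/s^2
L/D = 96/0.105 = 914.28571
h_f = f*(L/D)*v^2/(2g) = 0.03 * 914.28571 * 1.3924 / 19.62 = 1.94656 m

1.94656 m


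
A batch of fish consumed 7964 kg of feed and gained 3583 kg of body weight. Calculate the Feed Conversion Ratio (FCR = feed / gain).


FCR = feed consumed / weight gained
FCR = 7964 kg / 3583 kg = 2.22272

2.22272


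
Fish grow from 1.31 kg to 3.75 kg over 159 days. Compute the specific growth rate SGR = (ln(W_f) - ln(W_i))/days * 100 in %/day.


ln(W_f) = ln(3.75) = 1.3217558
ln(W_i) = ln(1.31) = 0.27002714
ln(W_f) - ln(W_i) = 1.3217558 - 0.27002714 = 1.0517287
SGR = 1.0517287 / 159 * 100 = 0.661465 %/day

0.661465 %/day


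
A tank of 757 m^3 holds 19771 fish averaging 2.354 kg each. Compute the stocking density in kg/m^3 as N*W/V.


Total biomass = 19771 fish * 2.354 kg = 46540.934 kg
Density = total biomass / volume = 46540.934 / 757 = 61.4808 kg/m^3

61.4808 kg/m^3


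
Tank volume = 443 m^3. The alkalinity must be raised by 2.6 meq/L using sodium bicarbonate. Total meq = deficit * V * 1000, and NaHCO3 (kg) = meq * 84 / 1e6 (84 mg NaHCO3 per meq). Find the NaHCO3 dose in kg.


Tank volume in L = 443 m^3 * 1000 = 443000 L
Total meq required = 2.6 meq/L * 443000 L = 1151800 meq
NaHCO3 mass = 1151800 meq * 84 mg/meq / 1e6 = 96.7512 kg

96.7512 kg


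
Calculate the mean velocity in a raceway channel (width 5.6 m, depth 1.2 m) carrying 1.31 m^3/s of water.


Cross-sectional area = W * d = 5.6 * 1.2 = 6.72 m^2
Velocity = Q / A = 1.31 / 6.72 = 0.19494 m/s

0.19494 m/s


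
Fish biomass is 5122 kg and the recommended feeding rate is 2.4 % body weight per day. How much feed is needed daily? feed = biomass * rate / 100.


Feeding rate fraction = 2.4% / 100 = 0.024
Daily feed = 5122 kg * 0.024 = 122.928 kg/day

122.928 kg/day


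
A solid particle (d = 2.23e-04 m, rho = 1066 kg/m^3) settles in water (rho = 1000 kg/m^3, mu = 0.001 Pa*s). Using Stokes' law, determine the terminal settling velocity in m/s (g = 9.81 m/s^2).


Density difference: rho_p - rho_f = 1066 - 1000 = 66 kg/m^3
d^2 = (2.23e-04)^2 = 4.9729e-08 m^2
Numerator = (rho_p - rho_f) * g * d^2 = 66 * 9.81 * 4.9729e-08 = 3.2197538e-05
Denominator = 18 * mu = 18 * 0.001 = 0.018
v_s = 3.2197538e-05 / 0.018 = 0.00178875 m/s
Check: Re = rho_f * v_s * d / mu = 1000 * 0.00178875 * 2.23e-04 / 0.001 = 0.399 < 1, so Stokes' law applies.

0.00178875 m/s


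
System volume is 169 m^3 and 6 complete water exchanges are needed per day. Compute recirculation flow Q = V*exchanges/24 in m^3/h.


Daily recirculation volume = 169 m^3 * 6 = 1014 m^3/day
Flow rate Q = daily volume / 24 h = 1014 / 24 = 42.25 m^3/h

42.25 m^3/h


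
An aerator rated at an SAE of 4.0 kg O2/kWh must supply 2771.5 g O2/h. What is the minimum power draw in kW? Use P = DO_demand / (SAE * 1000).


SAE in g O2/kWh = 4.0 * 1000 = 4000 g/kWh
P = DO_demand / SAE_g = 2771.5 / 4000 = 0.692875 kW

0.692875 kW


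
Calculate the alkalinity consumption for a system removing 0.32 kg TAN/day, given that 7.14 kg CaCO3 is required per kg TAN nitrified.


Alkalinity factor: 7.14 kg CaCO3 consumed per kg TAN nitrified
alk = 0.32 kg TAN * 7.14 = 2.2848 kg CaCO3/day

2.2848 kg CaCO3/day


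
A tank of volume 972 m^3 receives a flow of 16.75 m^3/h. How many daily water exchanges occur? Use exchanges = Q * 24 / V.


Daily flow volume = 16.75 m^3/h * 24 h = 402 m^3/day
Exchanges = daily flow / tank volume = 402 / 972 = 0.41358 exchanges/day

0.41358 exchanges/day


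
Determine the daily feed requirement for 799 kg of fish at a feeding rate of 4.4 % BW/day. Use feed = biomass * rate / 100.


Feeding rate fraction = 4.4% / 100 = 0.044
Daily feed = 799 kg * 0.044 = 35.156 kg/day

35.156 kg/day


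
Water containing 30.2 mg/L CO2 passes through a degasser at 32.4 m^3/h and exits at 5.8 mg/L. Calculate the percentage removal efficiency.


CO2_out / CO2_in = 5.8 / 30.2 = 0.19205298
Fraction remaining = 0.19205298
efficiency = (1 - 0.19205298) * 100 = 80.7947 %

80.7947 %


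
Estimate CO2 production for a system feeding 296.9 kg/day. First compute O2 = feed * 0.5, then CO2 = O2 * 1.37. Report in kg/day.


O2 = 296.9 * 0.5 = 148.45
CO2 = 148.45 * 1.37 = 203.3765

203.3765 kg/day


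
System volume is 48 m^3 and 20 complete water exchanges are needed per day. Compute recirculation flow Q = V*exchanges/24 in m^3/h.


Daily recirculation volume = 48 m^3 * 20 = 960 m^3/day
Flow rate Q = daily volume / 24 h = 960 / 24 = 40 m^3/h

40 m^3/h


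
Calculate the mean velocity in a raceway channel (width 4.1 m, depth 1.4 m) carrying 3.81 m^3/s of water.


Cross-sectional area = W * d = 4.1 * 1.4 = 5.74 m^2
Velocity = Q / A = 3.81 / 5.74 = 0.663763 m/s

0.663763 m/s


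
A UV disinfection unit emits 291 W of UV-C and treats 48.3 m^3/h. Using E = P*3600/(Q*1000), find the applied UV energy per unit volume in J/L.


Energy delivered per hour = 291 W * 3600 s = 1047600 J/h
Volume treated per hour = 48.3 m^3/h * 1000 = 48300 L/h
dose = 1047600 / 48300 = 21.6894 J/L

21.6894 J/L


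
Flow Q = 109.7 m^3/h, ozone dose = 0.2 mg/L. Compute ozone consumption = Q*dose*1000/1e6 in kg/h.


O3 demand (mg/h) = Q * dose * 1000 = 109.7 * 0.2 * 1000 = 21940 mg/h
Convert mg to kg: 21940 / 1e6 = 0.02194 kg/h

0.02194 kg/h


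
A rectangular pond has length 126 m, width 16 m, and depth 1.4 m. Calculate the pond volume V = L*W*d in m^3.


Base area = L * W = 126 * 16 = 2016 m^2
Volume = area * depth = 2016 * 1.4 = 2822.4 m^3

2822.4 m^3


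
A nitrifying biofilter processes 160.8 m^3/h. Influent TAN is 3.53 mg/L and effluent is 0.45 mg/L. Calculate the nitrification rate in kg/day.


Concentration drop: TAN_in - TAN_out = 3.53 - 0.45 = 3.08 mg/L
Hourly TAN removed = Q * dTAN = 160.8 m^3/h * 3.08 mg/L = 495.264 g/h  (m^3/h * mg/L = g/h)
Daily TAN removed = 495.264 * 24 = 11886.336 g/day
Convert to kg/day: 11886.336 / 1000 = 11.886336 kg/day

11.886336 kg/day


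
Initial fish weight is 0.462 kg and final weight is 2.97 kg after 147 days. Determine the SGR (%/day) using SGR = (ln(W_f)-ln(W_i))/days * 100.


ln(W_f) = ln(2.97) = 1.088562
ln(W_i) = ln(0.462) = -0.77219039
ln(W_f) - ln(W_i) = 1.088562 - -0.77219039 = 1.8607524
SGR = 1.8607524 / 147 * 100 = 1.26582 %/day

1.26582 %/day


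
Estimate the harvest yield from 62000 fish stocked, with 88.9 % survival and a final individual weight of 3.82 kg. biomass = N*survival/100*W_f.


Survivors = 62000 * 88.9/100 = 55118 fish
Harvest biomass = survivors * W_f = 55118 * 3.82 = 210550.76 kg

210550.76 kg


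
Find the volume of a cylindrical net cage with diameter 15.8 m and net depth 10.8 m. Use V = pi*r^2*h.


r = d/2 = 15.8/2 = 7.9 m
Base area = pi*r^2 = pi*7.9^2 = 196.0668 m^2
Volume = 196.0668 * 10.8 = 2117.52 m^3

2117.52 m^3


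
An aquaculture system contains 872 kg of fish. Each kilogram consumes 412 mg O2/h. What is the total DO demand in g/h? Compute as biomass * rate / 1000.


Total O2 consumption (mg/h) = 872 kg * 412 mg/(kg*h) = 359264 mg/h
Convert to g/h: 359264 / 1000 = 359.264 g/h

359.264 g/h


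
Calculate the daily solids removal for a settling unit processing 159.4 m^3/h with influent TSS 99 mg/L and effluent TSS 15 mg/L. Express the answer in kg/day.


Concentration drop: TSS_in - TSS_out = 99 - 15 = 84 mg/L
Hourly solids removed = Q * dTSS = 159.4 m^3/h * 84 mg/L = 13389.6 g/h  (m^3/h * mg/L = g/h)
Daily solids removed = 13389.6 * 24 = 321350.4 g/day
Convert g to kg: 321350.4 / 1000 = 321.3504 kg/day

321.3504 kg/day


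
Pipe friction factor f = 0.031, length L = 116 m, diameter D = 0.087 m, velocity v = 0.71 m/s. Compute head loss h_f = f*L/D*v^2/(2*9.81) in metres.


v^2 = 0.71^2 = 0.5041 m^2/s^2
L/D = 116/0.087 = 1333.3333
h_f = f*(L/D)*v^2/(2g) = 0.031 * 1333.3333 * 0.5041 / 19.62 = 1.06198 m

1.06198 m


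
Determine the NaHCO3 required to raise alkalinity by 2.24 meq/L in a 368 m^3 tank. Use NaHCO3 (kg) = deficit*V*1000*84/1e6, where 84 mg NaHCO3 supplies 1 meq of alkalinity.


Tank volume in L = 368 m^3 * 1000 = 368000 L
Total meq required = 2.24 meq/L * 368000 L = 824320 meq
NaHCO3 mass = 824320 meq * 84 mg/meq / 1e6 = 69.2429 kg

69.2429 kg


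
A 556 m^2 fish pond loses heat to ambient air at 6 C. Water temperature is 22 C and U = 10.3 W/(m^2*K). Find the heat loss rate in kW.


Temperature difference dT = 22 - 6 = 16 K
Heat loss (W) = U * A * dT = 10.3 * 556 * 16 = 91628.8 W
Convert to kW: 91628.8 / 1000 = 91.6288 kW

91.6288 kW


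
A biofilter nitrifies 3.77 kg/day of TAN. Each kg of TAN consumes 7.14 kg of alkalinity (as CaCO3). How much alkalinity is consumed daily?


Alkalinity factor: 7.14 kg CaCO3 consumed per kg TAN nitrified
alk = 3.77 kg TAN * 7.14 = 26.9178 kg CaCO3/day

26.9178 kg CaCO3/day


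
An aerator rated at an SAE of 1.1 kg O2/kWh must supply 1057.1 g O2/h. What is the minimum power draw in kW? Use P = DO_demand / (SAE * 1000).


SAE in g O2/kWh = 1.1 * 1000 = 1100 g/kWh
P = DO_demand / SAE_g = 1057.1 / 1100 = 0.961 kW

0.961 kW


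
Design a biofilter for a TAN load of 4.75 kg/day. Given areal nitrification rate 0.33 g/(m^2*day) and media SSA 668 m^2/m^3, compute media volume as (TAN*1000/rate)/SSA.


A = 4.75*1000 / 0.33 = 14393.939 m^2
V = 14393.939 / 668 = 21.5478

21.5478 m^3


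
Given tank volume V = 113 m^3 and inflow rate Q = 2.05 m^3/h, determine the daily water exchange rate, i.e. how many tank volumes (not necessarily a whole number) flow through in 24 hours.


Daily flow volume = 2.05 m^3/h * 24 h = 49.2 m^3/day
Exchanges = daily flow / tank volume = 49.2 / 113 = 0.435398 exchanges/day

0.435398 exchanges/day


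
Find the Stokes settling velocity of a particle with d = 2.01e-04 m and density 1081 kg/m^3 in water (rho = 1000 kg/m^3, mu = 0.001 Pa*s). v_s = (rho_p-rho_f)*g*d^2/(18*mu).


Density difference: rho_p - rho_f = 1081 - 1000 = 81 kg/m^3
d^2 = (2.01e-04)^2 = 4.0401e-08 m^2
Numerator = (rho_p - rho_f) * g * d^2 = 81 * 9.81 * 4.0401e-08 = 3.2103039e-05
Denominator = 18 * mu = 18 * 0.001 = 0.018
v_s = 3.2103039e-05 / 0.018 = 0.0017835 m/s
Check: Re = rho_f * v_s * d / mu = 1000 * 0.0017835 * 2.01e-04 / 0.001 = 0.358 < 1, so Stokes' law applies.

0.0017835 m/s


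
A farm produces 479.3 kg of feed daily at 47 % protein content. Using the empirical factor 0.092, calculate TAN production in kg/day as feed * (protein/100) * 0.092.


Protein in feed = 479.3 * 47/100 = 225.271 kg/day
TAN = protein * 0.092 = 225.271 * 0.092 = 20.724932 kg/day

20.724932 kg/day


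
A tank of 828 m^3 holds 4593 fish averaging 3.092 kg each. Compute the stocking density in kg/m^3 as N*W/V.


Total biomass = 4593 fish * 3.092 kg = 14201.556 kg
Density = total biomass / volume = 14201.556 / 828 = 17.1516 kg/m^3

17.1516 kg/m^3


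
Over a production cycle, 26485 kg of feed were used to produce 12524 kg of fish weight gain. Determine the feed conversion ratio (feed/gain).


FCR = feed consumed / weight gained
FCR = 26485 kg / 12524 kg = 2.11474

2.11474
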